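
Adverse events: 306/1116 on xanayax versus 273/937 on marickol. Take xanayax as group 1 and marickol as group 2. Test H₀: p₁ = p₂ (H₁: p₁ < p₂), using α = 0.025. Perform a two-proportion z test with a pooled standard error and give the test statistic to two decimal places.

z = -0.86

p̂₁ = 306/1116 ≈ 0.2742, p̂₂ = 273/937 ≈ 0.2914.
Pooled p̂ = (306+273)/(1116+937) = 579/2053 = 0.2820.
SE = √(p̂(1−p̂)(1/n₁+1/n₂)) = √(0.2820·0.7180·0.00196329) = √(0.000397542) = 0.0199.
z = (0.2742 − 0.2914)/0.0199 = -0.0172/0.0199 = -0.86.
p-value = P(Z < -0.861) ≈ 0.1947. With α = 0.025, fail to reject H₀.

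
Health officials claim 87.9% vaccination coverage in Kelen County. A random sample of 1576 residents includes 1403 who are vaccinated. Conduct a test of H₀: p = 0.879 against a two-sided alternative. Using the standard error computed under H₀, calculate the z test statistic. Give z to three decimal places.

z = 1.367

p̂ = 1403/1576 ≈ 0.890228.
Standard error under H₀: √(0.879×0.121/1576) = 0.008215.
z = (0.890228 − 0.879)/0.008215 = 0.011228/0.008215 = 1.367.
p-value = 2·P(Z > 1.367) ≈ 0.1717.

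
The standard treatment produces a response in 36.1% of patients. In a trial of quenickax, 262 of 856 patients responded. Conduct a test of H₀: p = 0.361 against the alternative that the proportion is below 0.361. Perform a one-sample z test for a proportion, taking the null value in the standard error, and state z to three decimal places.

p̂ = 262/856 ≈ 0.306075.
Under H₀, SE = √(0.361·0.639/856) = √(0.000269485) = 0.016416.
z = (0.306075 − 0.361)/0.016416 = -0.054925/0.016416 = -3.346.
p-value = P(Z < -3.346) ≈ 0.0004.

z = -3.346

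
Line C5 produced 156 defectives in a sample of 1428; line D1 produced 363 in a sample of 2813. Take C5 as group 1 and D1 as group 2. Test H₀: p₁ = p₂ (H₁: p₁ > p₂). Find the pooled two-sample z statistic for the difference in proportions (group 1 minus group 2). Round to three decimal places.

z = -1.859

p̂₁ = 156/1428 ≈ 0.10924, p̂₂ = 363/2813 ≈ 0.12904.
Pooled p̂ = (156+363)/(1428+2813) = 519/4241 = 0.12238.
SE = √(0.107401 × 0.00105577) = 0.01065.
z = (0.10924 − 0.12904)/0.01065 = -0.01980/0.01065 = -1.859.
p-value = P(Z > -1.859) ≈ 0.9685.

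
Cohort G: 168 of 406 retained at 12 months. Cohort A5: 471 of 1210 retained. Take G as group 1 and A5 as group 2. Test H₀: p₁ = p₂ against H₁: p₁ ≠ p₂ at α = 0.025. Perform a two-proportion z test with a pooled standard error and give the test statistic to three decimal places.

p̂₁ = 168/406 ≈ 0.41379, p̂₂ = 471/1210 ≈ 0.38926.
Pooled p̂ = (168+471)/(406+1210) = 639/1616 = 0.39542.
SE = √(0.239063 × 0.0032895) = 0.02804.
z = (0.41379 − 0.38926)/0.02804 = 0.02453/0.02804 = 0.875.
p-value = 2·P(Z > 0.875) ≈ 0.3816, so at α = 0.025 we fail to reject H₀.

z = 0.875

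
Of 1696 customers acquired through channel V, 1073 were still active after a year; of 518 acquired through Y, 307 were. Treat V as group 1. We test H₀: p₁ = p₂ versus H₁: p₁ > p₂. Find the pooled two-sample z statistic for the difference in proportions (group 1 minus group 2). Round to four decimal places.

z = 1.6444

p̂₁ = 1073/1696 = 0.632665, p̂₂ = 307/518 = 0.592664.
Pooled p̂ = (1073+307)/(1696+518) = 1380/2214 = 0.623306.
SE = √(p̂(1−p̂)(1/n₁+1/n₂)) = √(0.623306·0.376694·0.00252012) = √(0.000591714) = 0.024325.
z = (0.632665 − 0.592664)/0.024325 = 0.040001/0.024325 = 1.6444.
p-value = P(Z > 1.644) ≈ 0.0500.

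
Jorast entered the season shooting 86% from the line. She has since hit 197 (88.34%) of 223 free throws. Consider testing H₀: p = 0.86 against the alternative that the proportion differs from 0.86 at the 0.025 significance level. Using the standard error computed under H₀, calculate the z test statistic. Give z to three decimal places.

z = 1.007

p̂ = 197/223 ≈ 0.88341.
SE = √(p₀(1−p₀)/n) = √(0.1204/223) = 0.02324.
z = (0.88341 − 0.86)/0.02324 = 0.02341/0.02324 = 1.007.
Two-sided p-value ≈ 2·Φ(−1.007) = 0.3137; since p > α = 0.025, fail to reject H₀.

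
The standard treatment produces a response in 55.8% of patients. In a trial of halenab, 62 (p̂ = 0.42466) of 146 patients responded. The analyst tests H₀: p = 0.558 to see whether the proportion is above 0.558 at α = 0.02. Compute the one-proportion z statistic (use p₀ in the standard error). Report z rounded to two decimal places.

p̂ = 62/146 ≈ 0.4247.
SE = √(p₀(1−p₀)/n) = √(0.24664/146) = 0.0411.
z = (0.4247 − 0.558)/0.0411 = -0.1333/0.0411 = -3.24.
p-value = P(Z > -3.244) ≈ 0.9994. With α = 0.02, fail to reject H₀.

z = -3.24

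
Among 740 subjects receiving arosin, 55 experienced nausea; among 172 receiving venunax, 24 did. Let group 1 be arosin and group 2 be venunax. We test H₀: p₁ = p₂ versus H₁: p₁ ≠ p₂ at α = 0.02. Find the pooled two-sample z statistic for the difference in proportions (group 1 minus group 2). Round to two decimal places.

p̂₁ = 55/740 ≈ 0.0743, p̂₂ = 24/172 ≈ 0.1395.
Pooled p̂ = (55+24)/(740+172) = 79/912 = 0.0866.
SE = √(0.0791193 × 0.0071653) = 0.0238.
z = (0.0743 − 0.1395)/0.0238 = -0.0652/0.0238 = -2.74.
p-value = 2·P(Z > 2.739) ≈ 0.0062; since p < α = 0.02, reject H₀.

z = -2.74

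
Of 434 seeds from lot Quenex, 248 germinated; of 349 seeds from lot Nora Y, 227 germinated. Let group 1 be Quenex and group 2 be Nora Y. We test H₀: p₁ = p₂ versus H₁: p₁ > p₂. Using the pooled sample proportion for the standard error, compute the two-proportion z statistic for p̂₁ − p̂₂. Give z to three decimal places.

p̂₁ = 248/434 ≈ 0.57143, p̂₂ = 227/349 ≈ 0.65043.
Pooled p̂ = (248+227)/(434+349) = 475/783 = 0.60664.
SE = √(p̂(1−p̂)(1/n₁+1/n₂)) = √(0.60664·0.39336·0.00516948) = √(0.00123358) = 0.03512.
z = (0.57143 − 0.65043)/0.03512 = -0.07900/0.03512 = -2.249.
p-value = P(Z > -2.249) ≈ 0.9878.

z = -2.249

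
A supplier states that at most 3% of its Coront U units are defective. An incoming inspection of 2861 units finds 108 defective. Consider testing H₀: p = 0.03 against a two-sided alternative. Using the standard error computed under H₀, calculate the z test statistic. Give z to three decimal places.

p̂ = 108/2861 = 0.037749.
Under H₀, SE = √(0.03·0.97/2861) = √(1.01713e-05) = 0.003189.
z = (0.037749 − 0.03)/0.003189 = 0.007749/0.003189 = 2.430.
p-value = 2·P(Z > 2.430) ≈ 0.0151.

z = 2.430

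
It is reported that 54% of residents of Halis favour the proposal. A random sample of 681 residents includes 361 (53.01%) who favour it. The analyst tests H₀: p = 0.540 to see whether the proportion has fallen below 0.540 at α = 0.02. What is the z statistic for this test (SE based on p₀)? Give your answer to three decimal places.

p̂ = 361/681 = 0.53010.
SE = √(p₀(1−p₀)/n) = √(0.2484/681) = 0.01910.
z = (0.53010 − 0.54)/0.01910 = -0.00990/0.01910 = -0.518.
p-value = P(Z < -0.518) ≈ 0.3022, so at α = 0.02 we fail to reject H₀.

z = -0.518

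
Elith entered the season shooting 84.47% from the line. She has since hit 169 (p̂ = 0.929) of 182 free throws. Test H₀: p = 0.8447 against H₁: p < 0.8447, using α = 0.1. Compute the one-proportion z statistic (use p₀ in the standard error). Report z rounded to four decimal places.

z = 3.1240

p̂ = 169/182 ≈ 0.928571.
SE = √(p₀(1−p₀)/n) = √(0.13118/182) = 0.026847.
z = (0.928571 − 0.8447)/0.026847 = 0.083871/0.026847 = 3.1240.
p-value = P(Z < 3.124) ≈ 0.9991, so at α = 0.1 we fail to reject H₀.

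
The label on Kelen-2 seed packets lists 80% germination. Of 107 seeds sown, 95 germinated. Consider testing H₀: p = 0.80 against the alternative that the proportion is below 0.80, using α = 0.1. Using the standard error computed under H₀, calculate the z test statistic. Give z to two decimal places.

z = 2.27

p̂ = 95/107 ≈ 0.8879.
SE = √(p₀(1−p₀)/n) = √(0.16/107) = 0.0387.
z = (0.8879 − 0.8)/0.0387 = 0.0879/0.0387 = 2.27.
p-value = P(Z < 2.272) ≈ 0.9885; since p > α = 0.1, fail to reject H₀.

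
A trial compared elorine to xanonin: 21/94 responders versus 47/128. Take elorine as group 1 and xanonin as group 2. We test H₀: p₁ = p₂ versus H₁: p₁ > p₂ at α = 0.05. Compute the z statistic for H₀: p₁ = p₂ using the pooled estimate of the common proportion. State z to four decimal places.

p̂₁ = 21/94 = 0.223404, p̂₂ = 47/128 = 0.367188.
Pooled p̂ = (21+47)/(94+128) = 68/222 = 0.306306.
SE = √(0.212483 × 0.0184508) = 0.062614.
z = (0.223404 − 0.367188)/0.062614 = -0.143784/0.062614 = -2.2964.
p-value = P(Z > -2.296) ≈ 0.9892. With α = 0.05, fail to reject H₀.

z = -2.2964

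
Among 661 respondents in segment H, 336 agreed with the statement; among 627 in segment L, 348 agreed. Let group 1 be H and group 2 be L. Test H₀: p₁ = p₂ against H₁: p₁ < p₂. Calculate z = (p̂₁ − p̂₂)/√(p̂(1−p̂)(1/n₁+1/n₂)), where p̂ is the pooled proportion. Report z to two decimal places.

z = -1.68

p̂₁ = 336/661 = 0.5083, p̂₂ = 348/627 = 0.5550.
Pooled p̂ = (336+348)/(661+627) = 684/1288 = 0.5311.
SE = √(p̂(1−p̂)(1/n₁+1/n₂)) = √(0.5311·0.4689·0.00310776) = √(0.000773942) = 0.0278.
z = (0.5083 − 0.5550)/0.0278 = -0.0467/0.0278 = -1.68.
p-value = P(Z < -1.679) ≈ 0.0466.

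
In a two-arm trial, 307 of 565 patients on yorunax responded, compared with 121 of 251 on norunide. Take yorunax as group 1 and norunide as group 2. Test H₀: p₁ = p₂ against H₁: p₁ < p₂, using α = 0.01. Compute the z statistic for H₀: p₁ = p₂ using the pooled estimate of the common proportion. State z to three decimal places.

z = 1.618

p̂₁ = 307/565 ≈ 0.54336, p̂₂ = 121/251 ≈ 0.48207.
Pooled p̂ = (307+121)/(565+251) = 428/816 = 0.52451.
SE = √(p̂(1−p̂)(1/n₁+1/n₂)) = √(0.52451·0.47549·0.00575398) = √(0.00143504) = 0.03788.
z = (0.54336 − 0.48207)/0.03788 = 0.06129/0.03788 = 1.618.
p-value = P(Z < 1.618) ≈ 0.9472, so at α = 0.01 we fail to reject H₀.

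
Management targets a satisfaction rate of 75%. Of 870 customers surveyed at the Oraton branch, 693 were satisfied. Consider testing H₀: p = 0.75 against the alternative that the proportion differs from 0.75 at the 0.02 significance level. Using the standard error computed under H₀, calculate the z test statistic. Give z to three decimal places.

p̂ = 693/870 ≈ 0.79655.
SE = √(p₀(1−p₀)/n) = √(0.1875/870) = 0.01468.
z = (0.79655 − 0.75)/0.01468 = 0.04655/0.01468 = 3.171.
p-value = 2·P(Z > 3.171) ≈ 0.0015, so at α = 0.02 we reject H₀.

z = 3.171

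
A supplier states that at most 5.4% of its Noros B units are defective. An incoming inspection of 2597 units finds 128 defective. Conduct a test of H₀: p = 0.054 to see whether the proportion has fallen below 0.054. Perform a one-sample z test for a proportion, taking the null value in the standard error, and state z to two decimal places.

p̂ = 128/2597 = 0.04929.
Under H₀, SE = √(0.054·0.946/2597) = √(1.96704e-05) = 0.00444.
z = (0.04929 − 0.054)/0.00444 = -0.00471/0.00444 = -1.06.
p-value = P(Z < -1.063) ≈ 0.1440.

z = -1.06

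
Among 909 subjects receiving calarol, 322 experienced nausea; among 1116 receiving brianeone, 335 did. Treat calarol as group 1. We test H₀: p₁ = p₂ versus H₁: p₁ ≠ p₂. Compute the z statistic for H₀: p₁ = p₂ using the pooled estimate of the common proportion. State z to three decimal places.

z = 2.584

p̂₁ = 322/909 = 0.35424, p̂₂ = 335/1116 = 0.30018.
Pooled p̂ = (322+335)/(909+1116) = 657/2025 = 0.32444.
SE = √(p̂(1−p̂)(1/n₁+1/n₂)) = √(0.32444·0.67556·0.00199617) = √(0.00043752) = 0.02092.
z = (0.35424 − 0.30018)/0.02092 = 0.05406/0.02092 = 2.584.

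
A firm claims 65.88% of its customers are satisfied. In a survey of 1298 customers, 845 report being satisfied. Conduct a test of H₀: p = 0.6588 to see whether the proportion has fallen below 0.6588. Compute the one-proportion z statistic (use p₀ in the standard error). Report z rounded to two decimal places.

z = -0.59

p̂ = 845/1298 = 0.6510.
SE = √(p₀(1−p₀)/n) = √(0.22478/1298) = 0.0132.
z = (0.6510 − 0.6588)/0.0132 = -0.0078/0.0132 = -0.59.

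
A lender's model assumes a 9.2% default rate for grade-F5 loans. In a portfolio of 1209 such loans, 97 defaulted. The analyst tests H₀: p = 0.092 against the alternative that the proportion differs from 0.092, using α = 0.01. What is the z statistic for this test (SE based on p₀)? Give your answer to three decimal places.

z = -1.416

p̂ = 97/1209 ≈ 0.08023.
Under H₀, SE = √(0.092·0.908/1209) = √(6.90951e-05) = 0.00831.
z = (0.08023 − 0.092)/0.00831 = -0.01177/0.00831 = -1.416.
p-value = 2·P(Z > 1.416) ≈ 0.1568. With α = 0.01, fail to reject H₀.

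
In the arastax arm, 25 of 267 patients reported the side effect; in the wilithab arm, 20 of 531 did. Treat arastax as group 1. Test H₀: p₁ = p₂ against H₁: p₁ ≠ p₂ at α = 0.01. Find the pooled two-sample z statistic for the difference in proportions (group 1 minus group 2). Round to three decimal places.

p̂₁ = 25/267 ≈ 0.093633, p̂₂ = 20/531 ≈ 0.037665.
Pooled p̂ = (25+20)/(267+531) = 45/798 = 0.056391.
SE = √(0.053211 × 0.00562856) = 0.017306.
z = (0.093633 − 0.037665)/0.017306 = 0.055968/0.017306 = 3.234.
p-value = 2·P(Z > 3.234) ≈ 0.0012, so at α = 0.01 we reject H₀.

z = 3.234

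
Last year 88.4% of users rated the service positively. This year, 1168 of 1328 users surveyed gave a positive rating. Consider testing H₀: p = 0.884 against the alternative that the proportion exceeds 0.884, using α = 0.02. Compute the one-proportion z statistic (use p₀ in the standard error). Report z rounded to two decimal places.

z = -0.51

p̂ = 1168/1328 = 0.8795.
Standard error under H₀: √(0.884×0.116/1328) = 0.0088.
z = (0.8795 − 0.884)/0.0088 = -0.0045/0.0088 = -0.51.
p-value = P(Z > -0.510) ≈ 0.6950, so at α = 0.02 we fail to reject H₀.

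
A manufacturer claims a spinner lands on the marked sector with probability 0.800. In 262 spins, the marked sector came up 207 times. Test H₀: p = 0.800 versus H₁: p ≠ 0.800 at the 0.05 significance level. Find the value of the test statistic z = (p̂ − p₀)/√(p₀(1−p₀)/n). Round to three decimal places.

p̂ = 207/262 = 0.790076.
SE = √(p₀(1−p₀)/n) = √(0.16/262) = 0.024712.
z = (0.790076 − 0.8)/0.024712 = -0.009924/0.024712 = -0.402.
p-value = 2·P(Z > 0.402) ≈ 0.6880, so at α = 0.05 we fail to reject H₀.

z = -0.402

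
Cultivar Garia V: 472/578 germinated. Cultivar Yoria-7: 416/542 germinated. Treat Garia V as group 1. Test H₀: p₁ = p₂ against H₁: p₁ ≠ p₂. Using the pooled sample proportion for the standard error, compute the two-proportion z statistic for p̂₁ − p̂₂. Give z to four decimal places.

p̂₁ = 472/578 ≈ 0.816609, p̂₂ = 416/542 ≈ 0.767528.
Pooled p̂ = (472+416)/(578+542) = 888/1120 = 0.792857.
SE = √(0.164235 × 0.00357512) = 0.024231.
z = (0.816609 − 0.767528)/0.024231 = 0.049081/0.024231 = 2.0255.
Two-sided p-value ≈ 2·Φ(−2.026) = 0.0428.

z = 2.0255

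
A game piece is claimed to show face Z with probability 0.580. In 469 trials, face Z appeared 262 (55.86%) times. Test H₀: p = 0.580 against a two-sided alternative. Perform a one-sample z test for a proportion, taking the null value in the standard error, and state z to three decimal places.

p̂ = 262/469 ≈ 0.55864.
SE = √(p₀(1−p₀)/n) = √(0.2436/469) = 0.02279.
z = (0.55864 − 0.58)/0.02279 = -0.02136/0.02279 = -0.937.

z = -0.937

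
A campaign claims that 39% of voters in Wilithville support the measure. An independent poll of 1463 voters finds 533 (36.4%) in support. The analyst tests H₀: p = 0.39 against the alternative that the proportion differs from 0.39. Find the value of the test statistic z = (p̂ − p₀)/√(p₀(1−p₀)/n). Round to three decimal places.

p̂ = 533/1463 ≈ 0.36432.
Under H₀, SE = √(0.39·0.61/1463) = √(0.000162611) = 0.01275.
z = (0.36432 − 0.39)/0.01275 = -0.02568/0.01275 = -2.014.
Two-sided p-value ≈ 2·Φ(−2.014) = 0.0440.

z = -2.014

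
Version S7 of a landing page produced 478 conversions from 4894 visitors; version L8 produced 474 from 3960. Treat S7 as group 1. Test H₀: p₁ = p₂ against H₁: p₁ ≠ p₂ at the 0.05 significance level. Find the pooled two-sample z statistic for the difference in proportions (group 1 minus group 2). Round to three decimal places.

z = -3.327

p̂₁ = 478/4894 ≈ 0.097671, p̂₂ = 474/3960 ≈ 0.119697.
Pooled p̂ = (478+474)/(4894+3960) = 952/8854 = 0.107522.
SE = √(0.095961 × 0.000456857) = 0.006621.
z = (0.097671 − 0.119697)/0.006621 = -0.022026/0.006621 = -3.327.
Two-sided p-value ≈ 2·Φ(−3.327) = 0.0009, so at α = 0.05 we reject H₀.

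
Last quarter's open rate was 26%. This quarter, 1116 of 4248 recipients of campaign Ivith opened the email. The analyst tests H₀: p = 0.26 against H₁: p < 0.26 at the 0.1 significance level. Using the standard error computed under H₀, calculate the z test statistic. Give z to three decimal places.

p̂ = 1116/4248 = 0.26271.
SE = √(p₀(1−p₀)/n) = √(0.1924/4248) = 0.00673.
z = (0.26271 − 0.26)/0.00673 = 0.00271/0.00673 = 0.403.
p-value = P(Z < 0.403) ≈ 0.6565; since p > α = 0.1, fail to reject H₀.

z = 0.403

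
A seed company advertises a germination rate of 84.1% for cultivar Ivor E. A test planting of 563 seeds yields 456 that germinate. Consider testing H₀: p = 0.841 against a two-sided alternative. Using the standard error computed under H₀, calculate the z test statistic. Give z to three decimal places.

z = -2.015

p̂ = 456/563 = 0.80995.
Standard error under H₀: √(0.841×0.159/563) = 0.01541.
z = (0.80995 − 0.841)/0.01541 = -0.03105/0.01541 = -2.015.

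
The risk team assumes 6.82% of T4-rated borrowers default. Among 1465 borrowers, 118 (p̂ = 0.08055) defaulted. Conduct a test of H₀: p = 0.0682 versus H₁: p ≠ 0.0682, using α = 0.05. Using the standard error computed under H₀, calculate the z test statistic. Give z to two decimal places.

p̂ = 118/1465 ≈ 0.08055.
SE = √(p₀(1−p₀)/n) = √(0.063549/1465) = 0.00659.
z = (0.08055 − 0.0682)/0.00659 = 0.01235/0.00659 = 1.87.
Two-sided p-value ≈ 2·Φ(−1.875) = 0.0609. With α = 0.05, fail to reject H₀.

z = 1.87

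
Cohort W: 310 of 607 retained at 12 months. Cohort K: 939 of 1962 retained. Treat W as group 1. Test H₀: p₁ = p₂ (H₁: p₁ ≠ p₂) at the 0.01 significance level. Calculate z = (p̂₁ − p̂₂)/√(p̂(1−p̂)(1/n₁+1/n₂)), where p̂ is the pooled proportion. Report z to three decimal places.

z = 1.383

p̂₁ = 310/607 ≈ 0.510708, p̂₂ = 939/1962 ≈ 0.478593.
Pooled p̂ = (310+939)/(607+1962) = 1249/2569 = 0.486181.
SE = √(0.249809 × 0.00215713) = 0.023214.
z = (0.510708 − 0.478593)/0.023214 = 0.032115/0.023214 = 1.383.
Two-sided p-value ≈ 2·Φ(−1.383) = 0.1665; since p > α = 0.01, fail to reject H₀.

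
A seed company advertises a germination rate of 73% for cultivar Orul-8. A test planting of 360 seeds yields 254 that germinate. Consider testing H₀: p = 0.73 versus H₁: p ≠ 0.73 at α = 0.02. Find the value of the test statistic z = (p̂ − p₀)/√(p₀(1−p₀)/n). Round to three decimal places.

p̂ = 254/360 = 0.705556.
SE = √(p₀(1−p₀)/n) = √(0.1971/360) = 0.023399.
z = (0.705556 − 0.73)/0.023399 = -0.024444/0.023399 = -1.045.
Two-sided p-value ≈ 2·Φ(−1.045) = 0.2962, so at α = 0.02 we fail to reject H₀.

z = -1.045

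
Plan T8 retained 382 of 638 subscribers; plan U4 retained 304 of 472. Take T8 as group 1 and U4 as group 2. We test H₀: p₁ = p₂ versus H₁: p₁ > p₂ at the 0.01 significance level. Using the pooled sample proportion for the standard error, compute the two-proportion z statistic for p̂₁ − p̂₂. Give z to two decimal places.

p̂₁ = 382/638 = 0.5987, p̂₂ = 304/472 = 0.6441.
Pooled p̂ = (382+304)/(638+472) = 686/1110 = 0.6180.
SE = √(0.236072 × 0.00368604) = 0.0295.
z = (0.5987 − 0.6441)/0.0295 = -0.0454/0.0295 = -1.54.
p-value = P(Z > -1.536) ≈ 0.9378. With α = 0.01, fail to reject H₀.

z = -1.54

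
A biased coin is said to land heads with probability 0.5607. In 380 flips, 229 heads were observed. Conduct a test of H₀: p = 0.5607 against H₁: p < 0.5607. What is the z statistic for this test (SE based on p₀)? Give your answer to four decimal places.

p̂ = 229/380 ≈ 0.602632.
SE = √(p₀(1−p₀)/n) = √(0.24632/380) = 0.025460.
z = (0.602632 − 0.5607)/0.025460 = 0.041932/0.025460 = 1.6470.
p-value = P(Z < 1.647) ≈ 0.9502.

z = 1.6470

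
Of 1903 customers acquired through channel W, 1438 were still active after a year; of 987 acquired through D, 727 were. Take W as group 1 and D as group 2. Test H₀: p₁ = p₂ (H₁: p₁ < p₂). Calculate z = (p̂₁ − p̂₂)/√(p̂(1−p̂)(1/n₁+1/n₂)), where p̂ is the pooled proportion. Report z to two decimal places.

p̂₁ = 1438/1903 = 0.7556, p̂₂ = 727/987 = 0.7366.
Pooled p̂ = (1438+727)/(1903+987) = 2165/2890 = 0.7491.
SE = √(p̂(1−p̂)(1/n₁+1/n₂)) = √(0.7491·0.2509·0.00153866) = √(0.000289163) = 0.0170.
z = (0.7556 − 0.7366)/0.0170 = 0.0190/0.0170 = 1.12.
p-value = P(Z < 1.122) ≈ 0.8690.

z = 1.12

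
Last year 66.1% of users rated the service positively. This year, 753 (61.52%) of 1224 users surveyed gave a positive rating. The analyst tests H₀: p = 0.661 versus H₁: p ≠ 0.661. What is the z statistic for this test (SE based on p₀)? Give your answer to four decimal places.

z = -3.3853

p̂ = 753/1224 = 0.6151961.
Under H₀, SE = √(0.661·0.339/1224) = √(0.000183071) = 0.0135304.
z = (0.6151961 − 0.661)/0.0135304 = -0.0458039/0.0135304 = -3.3853.
Two-sided p-value ≈ 2·Φ(−3.385) = 0.0007.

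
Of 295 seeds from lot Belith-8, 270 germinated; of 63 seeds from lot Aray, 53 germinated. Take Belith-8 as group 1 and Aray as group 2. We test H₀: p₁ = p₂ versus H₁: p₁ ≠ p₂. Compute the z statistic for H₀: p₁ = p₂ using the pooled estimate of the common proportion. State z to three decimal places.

p̂₁ = 270/295 ≈ 0.91525, p̂₂ = 53/63 ≈ 0.84127.
Pooled p̂ = (270+53)/(295+63) = 323/358 = 0.90223.
SE = √(0.0882073 × 0.0192628) = 0.04122.
z = (0.91525 − 0.84127)/0.04122 = 0.07398/0.04122 = 1.795.

z = 1.795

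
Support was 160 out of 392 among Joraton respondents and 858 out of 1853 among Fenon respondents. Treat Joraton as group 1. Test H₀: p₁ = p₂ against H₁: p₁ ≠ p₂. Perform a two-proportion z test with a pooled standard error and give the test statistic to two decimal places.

z = -1.98

p̂₁ = 160/392 = 0.4082, p̂₂ = 858/1853 = 0.4630.
Pooled p̂ = (160+858)/(392+1853) = 1018/2245 = 0.4535.
SE = √(0.247833 × 0.00309069) = 0.0277.
z = (0.4082 − 0.4630)/0.0277 = -0.0548/0.0277 = -1.98.
p-value = 2·P(Z > 1.983) ≈ 0.0474.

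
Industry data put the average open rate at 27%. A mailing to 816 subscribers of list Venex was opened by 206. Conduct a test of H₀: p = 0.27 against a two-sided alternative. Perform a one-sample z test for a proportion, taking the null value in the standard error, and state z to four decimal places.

p̂ = 206/816 = 0.2524510.
Under H₀, SE = √(0.27·0.73/816) = √(0.000241544) = 0.0155417.
z = (0.2524510 − 0.27)/0.0155417 = -0.0175490/0.0155417 = -1.1292.
Two-sided p-value ≈ 2·Φ(−1.129) = 0.2588.

z = -1.1292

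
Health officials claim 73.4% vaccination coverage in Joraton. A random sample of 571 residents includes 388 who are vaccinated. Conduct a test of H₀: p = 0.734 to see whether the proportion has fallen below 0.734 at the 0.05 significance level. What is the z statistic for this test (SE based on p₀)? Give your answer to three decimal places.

p̂ = 388/571 ≈ 0.67951.
SE = √(p₀(1−p₀)/n) = √(0.19524/571) = 0.01849.
z = (0.67951 − 0.734)/0.01849 = -0.05449/0.01849 = -2.947.
p-value = P(Z < -2.947) ≈ 0.0016. With α = 0.05, reject H₀.

z = -2.947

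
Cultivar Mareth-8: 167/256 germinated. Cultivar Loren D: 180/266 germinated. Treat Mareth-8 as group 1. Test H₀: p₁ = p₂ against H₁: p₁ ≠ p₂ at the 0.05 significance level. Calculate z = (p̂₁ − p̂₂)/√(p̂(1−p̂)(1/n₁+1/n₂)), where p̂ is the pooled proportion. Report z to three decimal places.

z = -0.589

p̂₁ = 167/256 ≈ 0.65234, p̂₂ = 180/266 ≈ 0.67669.
Pooled p̂ = (167+180)/(256+266) = 347/522 = 0.66475.
SE = √(0.222857 × 0.00766565) = 0.04133.
z = (0.65234 − 0.67669)/0.04133 = -0.02435/0.04133 = -0.589.
p-value = 2·P(Z > 0.589) ≈ 0.5558. With α = 0.05, fail to reject H₀.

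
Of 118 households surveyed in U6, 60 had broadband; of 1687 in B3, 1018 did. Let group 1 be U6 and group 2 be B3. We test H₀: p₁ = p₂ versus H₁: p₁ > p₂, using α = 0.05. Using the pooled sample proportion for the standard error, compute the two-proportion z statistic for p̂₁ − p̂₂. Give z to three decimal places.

z = -2.033

p̂₁ = 60/118 ≈ 0.508475, p̂₂ = 1018/1687 ≈ 0.603438.
Pooled p̂ = (60+1018)/(118+1687) = 1078/1805 = 0.597230.
SE = √(p̂(1−p̂)(1/n₁+1/n₂)) = √(0.597230·0.402770·0.00906734) = √(0.00218112) = 0.046702.
z = (0.508475 − 0.603438)/0.046702 = -0.094963/0.046702 = -2.033.
p-value = P(Z > -2.033) ≈ 0.9790; since p > α = 0.05, fail to reject H₀.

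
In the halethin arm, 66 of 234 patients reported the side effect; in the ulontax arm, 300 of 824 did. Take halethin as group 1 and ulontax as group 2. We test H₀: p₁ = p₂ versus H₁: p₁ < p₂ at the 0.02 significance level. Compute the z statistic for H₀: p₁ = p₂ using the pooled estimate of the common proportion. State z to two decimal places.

z = -2.33

p̂₁ = 66/234 = 0.2821, p̂₂ = 300/824 = 0.3641.
Pooled p̂ = (66+300)/(234+824) = 366/1058 = 0.3459.
SE = √(0.226264 × 0.0054871) = 0.0352.
z = (0.2821 − 0.3641)/0.0352 = -0.0820/0.0352 = -2.33.
p-value = P(Z < -2.328) ≈ 0.0100; since p < α = 0.02, reject H₀.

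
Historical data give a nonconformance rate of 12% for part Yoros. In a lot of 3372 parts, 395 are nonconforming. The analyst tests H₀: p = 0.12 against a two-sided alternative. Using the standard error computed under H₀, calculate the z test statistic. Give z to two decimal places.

p̂ = 395/3372 ≈ 0.11714.
SE = √(p₀(1−p₀)/n) = √(0.1056/3372) = 0.00560.
z = (0.11714 − 0.12)/0.00560 = -0.00286/0.00560 = -0.51.
p-value = 2·P(Z > 0.511) ≈ 0.6094.

z = -0.51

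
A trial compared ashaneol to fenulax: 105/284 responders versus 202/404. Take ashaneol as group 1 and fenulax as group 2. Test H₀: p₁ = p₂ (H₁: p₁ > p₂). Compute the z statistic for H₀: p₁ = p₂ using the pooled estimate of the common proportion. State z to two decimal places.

z = -3.38

p̂₁ = 105/284 ≈ 0.3697, p̂₂ = 202/404 ≈ 0.5000.
Pooled p̂ = (105+202)/(284+404) = 307/688 = 0.4462.
SE = √(p̂(1−p̂)(1/n₁+1/n₂)) = √(0.4462·0.5538·0.00599637) = √(0.00148175) = 0.0385.
z = (0.3697 − 0.5000)/0.0385 = -0.1303/0.0385 = -3.38.
p-value = P(Z > -3.385) ≈ 0.9996.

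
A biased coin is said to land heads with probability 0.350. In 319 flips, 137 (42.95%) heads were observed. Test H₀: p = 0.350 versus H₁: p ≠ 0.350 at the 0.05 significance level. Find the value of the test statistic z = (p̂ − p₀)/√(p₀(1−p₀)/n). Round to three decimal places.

z = 2.976

p̂ = 137/319 ≈ 0.429467.
Standard error under H₀: √(0.35×0.65/319) = 0.026705.
z = (0.429467 − 0.35)/0.026705 = 0.079467/0.026705 = 2.976.
Two-sided p-value ≈ 2·Φ(−2.976) = 0.0029; since p < α = 0.05, reject H₀.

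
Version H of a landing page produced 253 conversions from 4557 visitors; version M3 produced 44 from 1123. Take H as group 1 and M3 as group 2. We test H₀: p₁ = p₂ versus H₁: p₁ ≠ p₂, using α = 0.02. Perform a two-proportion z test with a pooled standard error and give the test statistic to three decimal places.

z = 2.203

p̂₁ = 253/4557 = 0.055519, p̂₂ = 44/1123 = 0.039181.
Pooled p̂ = (253+44)/(4557+1123) = 297/5680 = 0.052289.
SE = √(0.0495546 × 0.00110991) = 0.007416.
z = (0.055519 − 0.039181)/0.007416 = 0.016338/0.007416 = 2.203.
p-value = 2·P(Z > 2.203) ≈ 0.0276; since p > α = 0.02, fail to reject H₀.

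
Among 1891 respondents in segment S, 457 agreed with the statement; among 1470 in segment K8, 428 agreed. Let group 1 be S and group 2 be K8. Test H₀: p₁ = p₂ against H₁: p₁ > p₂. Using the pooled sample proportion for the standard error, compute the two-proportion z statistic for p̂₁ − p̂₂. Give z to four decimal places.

z = -3.2312

p̂₁ = 457/1891 = 0.2416711, p̂₂ = 428/1470 = 0.2911565.
Pooled p̂ = (457+428)/(1891+1470) = 885/3361 = 0.2633145.
SE = √(0.19398 × 0.00120909) = 0.0153147.
z = (0.2416711 − 0.2911565)/0.0153147 = -0.0494854/0.0153147 = -3.2312.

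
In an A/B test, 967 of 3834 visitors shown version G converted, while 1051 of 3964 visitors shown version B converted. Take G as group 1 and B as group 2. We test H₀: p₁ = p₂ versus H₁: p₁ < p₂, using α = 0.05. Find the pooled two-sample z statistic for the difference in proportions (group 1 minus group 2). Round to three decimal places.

p̂₁ = 967/3834 = 0.25222, p̂₂ = 1051/3964 = 0.26514.
Pooled p̂ = (967+1051)/(3834+3964) = 2018/7798 = 0.25878.
SE = √(0.191815 × 0.000513095) = 0.00992.
z = (0.25222 − 0.26514)/0.00992 = -0.01292/0.00992 = -1.302.
p-value = P(Z < -1.302) ≈ 0.0964, so at α = 0.05 we fail to reject H₀.

z = -1.302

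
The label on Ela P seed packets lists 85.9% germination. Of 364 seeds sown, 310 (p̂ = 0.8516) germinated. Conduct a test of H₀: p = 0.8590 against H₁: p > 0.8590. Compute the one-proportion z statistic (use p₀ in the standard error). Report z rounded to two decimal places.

p̂ = 310/364 ≈ 0.85165.
SE = √(p₀(1−p₀)/n) = √(0.12112/364) = 0.01824.
z = (0.85165 − 0.859)/0.01824 = -0.00735/0.01824 = -0.40.

z = -0.40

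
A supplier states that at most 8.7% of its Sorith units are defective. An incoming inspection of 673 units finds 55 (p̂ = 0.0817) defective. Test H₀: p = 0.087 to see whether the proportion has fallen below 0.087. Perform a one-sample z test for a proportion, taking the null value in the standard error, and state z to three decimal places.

z = -0.486

p̂ = 55/673 = 0.08172.
Standard error under H₀: √(0.087×0.913/673) = 0.01086.
z = (0.08172 − 0.087)/0.01086 = -0.00528/0.01086 = -0.486.
p-value = P(Z < -0.486) ≈ 0.3136.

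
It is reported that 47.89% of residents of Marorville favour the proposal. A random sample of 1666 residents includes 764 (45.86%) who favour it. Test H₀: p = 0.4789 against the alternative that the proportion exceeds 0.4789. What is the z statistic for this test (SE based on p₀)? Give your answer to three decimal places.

z = -1.660

p̂ = 764/1666 ≈ 0.45858.
Under H₀, SE = √(0.4789·0.5211/1666) = √(0.000149793) = 0.01224.
z = (0.45858 − 0.4789)/0.01224 = -0.02032/0.01224 = -1.660.
p-value = P(Z > -1.660) ≈ 0.9515.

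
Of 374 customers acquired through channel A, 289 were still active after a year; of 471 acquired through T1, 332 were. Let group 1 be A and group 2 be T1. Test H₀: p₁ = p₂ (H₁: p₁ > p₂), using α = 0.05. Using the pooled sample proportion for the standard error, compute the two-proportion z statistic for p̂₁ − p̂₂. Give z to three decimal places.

p̂₁ = 289/374 = 0.77273, p̂₂ = 332/471 = 0.70488.
Pooled p̂ = (289+332)/(374+471) = 621/845 = 0.73491.
SE = √(p̂(1−p̂)(1/n₁+1/n₂)) = √(0.73491·0.26509·0.00479694) = √(0.000934524) = 0.03057.
z = (0.77273 − 0.70488)/0.03057 = 0.06785/0.03057 = 2.219.
p-value = P(Z > 2.219) ≈ 0.0132. With α = 0.05, reject H₀.

z = 2.219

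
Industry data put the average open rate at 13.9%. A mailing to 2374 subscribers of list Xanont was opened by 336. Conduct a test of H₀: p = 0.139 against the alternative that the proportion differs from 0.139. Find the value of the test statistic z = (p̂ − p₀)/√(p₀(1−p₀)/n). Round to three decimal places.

z = 0.357

p̂ = 336/2374 ≈ 0.141533.
Standard error under H₀: √(0.139×0.861/2374) = 0.007100.
z = (0.141533 − 0.139)/0.007100 = 0.002533/0.007100 = 0.357.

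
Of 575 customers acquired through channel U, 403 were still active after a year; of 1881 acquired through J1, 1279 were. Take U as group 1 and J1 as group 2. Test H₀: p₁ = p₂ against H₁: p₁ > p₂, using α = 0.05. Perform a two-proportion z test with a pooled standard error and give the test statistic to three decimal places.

p̂₁ = 403/575 = 0.700870, p̂₂ = 1279/1881 = 0.679957.
Pooled p̂ = (403+1279)/(575+1881) = 1682/2456 = 0.684853.
SE = √(0.215829 × 0.00227076) = 0.022138.
z = (0.700870 − 0.679957)/0.022138 = 0.020913/0.022138 = 0.945.
p-value = P(Z > 0.945) ≈ 0.1724. With α = 0.05, fail to reject H₀.

z = 0.945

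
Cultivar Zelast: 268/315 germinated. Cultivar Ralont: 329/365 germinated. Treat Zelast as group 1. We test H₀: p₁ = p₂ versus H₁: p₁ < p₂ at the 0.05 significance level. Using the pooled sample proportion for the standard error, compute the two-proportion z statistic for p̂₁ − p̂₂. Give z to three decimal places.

p̂₁ = 268/315 ≈ 0.85079, p̂₂ = 329/365 ≈ 0.90137.
Pooled p̂ = (268+329)/(315+365) = 597/680 = 0.87794.
SE = √(p̂(1−p̂)(1/n₁+1/n₂)) = √(0.87794·0.12206·0.00591433) = √(0.000633782) = 0.02518.
z = (0.85079 − 0.90137)/0.02518 = -0.05058/0.02518 = -2.009.
p-value = P(Z < -2.009) ≈ 0.0223. With α = 0.05, reject H₀.

z = -2.009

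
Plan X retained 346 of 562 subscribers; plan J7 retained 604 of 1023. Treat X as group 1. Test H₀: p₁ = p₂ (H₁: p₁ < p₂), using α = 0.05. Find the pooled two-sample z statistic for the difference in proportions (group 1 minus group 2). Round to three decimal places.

p̂₁ = 346/562 = 0.61566, p̂₂ = 604/1023 = 0.59042.
Pooled p̂ = (346+604)/(562+1023) = 950/1585 = 0.59937.
SE = √(0.240126 × 0.00275688) = 0.02573.
z = (0.61566 − 0.59042)/0.02573 = 0.02524/0.02573 = 0.981.
p-value = P(Z < 0.981) ≈ 0.8367. With α = 0.05, fail to reject H₀.

z = 0.981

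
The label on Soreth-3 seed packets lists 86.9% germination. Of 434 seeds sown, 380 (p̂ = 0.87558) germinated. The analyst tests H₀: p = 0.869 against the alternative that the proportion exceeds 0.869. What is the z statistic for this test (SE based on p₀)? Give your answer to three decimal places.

z = 0.406

p̂ = 380/434 ≈ 0.87558.
SE = √(p₀(1−p₀)/n) = √(0.11384/434) = 0.01620.
z = (0.87558 − 0.869)/0.01620 = 0.00658/0.01620 = 0.406.
p-value = P(Z > 0.406) ≈ 0.3424.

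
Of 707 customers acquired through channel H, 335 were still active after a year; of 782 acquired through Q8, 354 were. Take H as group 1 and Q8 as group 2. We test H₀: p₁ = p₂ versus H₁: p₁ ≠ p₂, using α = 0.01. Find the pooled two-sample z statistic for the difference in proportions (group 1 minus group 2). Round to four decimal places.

p̂₁ = 335/707 = 0.473833, p̂₂ = 354/782 = 0.452685.
Pooled p̂ = (335+354)/(707+782) = 689/1489 = 0.462727.
SE = √(p̂(1−p̂)(1/n₁+1/n₂)) = √(0.462727·0.537273·0.0026932) = √(0.000669558) = 0.025876.
z = (0.473833 − 0.452685)/0.025876 = 0.021148/0.025876 = 0.8173.
p-value = 2·P(Z > 0.817) ≈ 0.4138. With α = 0.01, fail to reject H₀.

z = 0.8173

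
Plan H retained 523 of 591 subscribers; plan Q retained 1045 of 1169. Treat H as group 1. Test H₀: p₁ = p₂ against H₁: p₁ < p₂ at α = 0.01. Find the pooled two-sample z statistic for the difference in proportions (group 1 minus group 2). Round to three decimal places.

p̂₁ = 523/591 ≈ 0.884941, p̂₂ = 1045/1169 ≈ 0.893926.
Pooled p̂ = (523+1045)/(591+1169) = 1568/1760 = 0.890909.
SE = √(0.0971901 × 0.00254748) = 0.015735.
z = (0.884941 − 0.893926)/0.015735 = -0.008985/0.015735 = -0.571.
p-value = P(Z < -0.571) ≈ 0.2840. With α = 0.01, fail to reject H₀.

z = -0.571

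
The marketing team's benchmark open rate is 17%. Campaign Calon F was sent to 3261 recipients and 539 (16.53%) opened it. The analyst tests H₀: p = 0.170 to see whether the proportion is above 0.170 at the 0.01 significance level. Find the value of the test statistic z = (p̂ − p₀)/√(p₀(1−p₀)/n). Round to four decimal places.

z = -0.7165

p̂ = 539/3261 ≈ 0.165287.
SE = √(p₀(1−p₀)/n) = √(0.1411/3261) = 0.006578.
z = (0.165287 − 0.17)/0.006578 = -0.004713/0.006578 = -0.7165.
p-value = P(Z > -0.717) ≈ 0.7632; since p > α = 0.01, fail to reject H₀.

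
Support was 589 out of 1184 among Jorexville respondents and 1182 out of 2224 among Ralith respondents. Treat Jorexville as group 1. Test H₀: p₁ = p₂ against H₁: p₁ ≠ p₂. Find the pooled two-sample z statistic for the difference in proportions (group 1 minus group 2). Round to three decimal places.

p̂₁ = 589/1184 ≈ 0.49747, p̂₂ = 1182/2224 ≈ 0.53147.
Pooled p̂ = (589+1182)/(1184+2224) = 1771/3408 = 0.51966.
SE = √(0.249613 × 0.00129423) = 0.01797.
z = (0.49747 − 0.53147)/0.01797 = -0.03400/0.01797 = -1.892.

z = -1.892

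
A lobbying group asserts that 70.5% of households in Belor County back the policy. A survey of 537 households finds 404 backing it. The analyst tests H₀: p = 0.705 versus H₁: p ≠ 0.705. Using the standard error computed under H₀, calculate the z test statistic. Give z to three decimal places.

p̂ = 404/537 ≈ 0.75233.
SE = √(p₀(1−p₀)/n) = √(0.20798/537) = 0.01968.
z = (0.75233 − 0.705)/0.01968 = 0.04733/0.01968 = 2.405.
p-value = 2·P(Z > 2.405) ≈ 0.0162.

z = 2.405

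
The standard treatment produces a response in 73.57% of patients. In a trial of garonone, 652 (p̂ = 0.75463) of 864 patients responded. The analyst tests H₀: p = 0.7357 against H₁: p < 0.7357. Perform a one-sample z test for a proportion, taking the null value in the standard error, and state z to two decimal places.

p̂ = 652/864 ≈ 0.7546.
Under H₀, SE = √(0.7357·0.2643/864) = √(0.000225053) = 0.0150.
z = (0.7546 − 0.7357)/0.0150 = 0.0189/0.0150 = 1.26.

z = 1.26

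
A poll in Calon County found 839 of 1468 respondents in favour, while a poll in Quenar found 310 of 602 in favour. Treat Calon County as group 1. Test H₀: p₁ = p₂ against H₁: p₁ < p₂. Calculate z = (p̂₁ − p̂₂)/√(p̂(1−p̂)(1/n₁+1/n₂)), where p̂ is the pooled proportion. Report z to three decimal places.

p̂₁ = 839/1468 = 0.571526, p̂₂ = 310/602 = 0.514950.
Pooled p̂ = (839+310)/(1468+602) = 1149/2070 = 0.555072.
SE = √(0.246967 × 0.00234233) = 0.024052.
z = (0.571526 − 0.514950)/0.024052 = 0.056576/0.024052 = 2.352.
p-value = P(Z < 2.352) ≈ 0.9907.

z = 2.352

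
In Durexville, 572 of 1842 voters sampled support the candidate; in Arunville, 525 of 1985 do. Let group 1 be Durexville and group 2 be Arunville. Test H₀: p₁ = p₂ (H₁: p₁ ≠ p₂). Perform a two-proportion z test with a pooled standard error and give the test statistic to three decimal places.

p̂₁ = 572/1842 = 0.31053, p̂₂ = 525/1985 = 0.26448.
Pooled p̂ = (572+525)/(1842+1985) = 1097/3827 = 0.28665.
SE = √(0.204481 × 0.00104667) = 0.01463.
z = (0.31053 − 0.26448)/0.01463 = 0.04605/0.01463 = 3.148.
Two-sided p-value ≈ 2·Φ(−3.148) = 0.0016.

z = 3.148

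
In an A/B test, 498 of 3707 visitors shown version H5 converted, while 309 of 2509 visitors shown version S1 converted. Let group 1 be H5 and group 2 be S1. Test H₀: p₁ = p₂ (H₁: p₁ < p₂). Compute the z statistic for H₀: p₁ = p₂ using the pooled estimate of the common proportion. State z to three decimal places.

z = 1.287

p̂₁ = 498/3707 ≈ 0.13434, p̂₂ = 309/2509 ≈ 0.12316.
Pooled p̂ = (498+309)/(3707+2509) = 807/6216 = 0.12983.
SE = √(p̂(1−p̂)(1/n₁+1/n₂)) = √(0.12983·0.87017·0.000668325) = √(7.55016e-05) = 0.00869.
z = (0.13434 − 0.12316)/0.00869 = 0.01118/0.00869 = 1.287.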